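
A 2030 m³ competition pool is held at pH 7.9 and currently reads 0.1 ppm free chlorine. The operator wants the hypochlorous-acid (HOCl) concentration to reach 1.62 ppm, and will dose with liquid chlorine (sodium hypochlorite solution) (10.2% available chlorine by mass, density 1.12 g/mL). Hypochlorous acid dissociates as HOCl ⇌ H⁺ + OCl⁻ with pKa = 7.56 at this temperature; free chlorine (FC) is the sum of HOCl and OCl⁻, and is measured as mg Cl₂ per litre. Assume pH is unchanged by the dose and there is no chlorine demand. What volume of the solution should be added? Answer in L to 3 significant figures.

90.0 L

Volume: 2030 m³ = 2,030,000 L.
[OCl⁻]/[HOCl] = 10^(pH − pKa) = 10^(7.9 − 7.56) = 2.188; fraction as HOCl = 1/(1 + 2.188) = 0.3137.
Free chlorine required for 1.62 ppm HOCl: 1.62 / 0.3137 = 5.164 ppm.
FC to add: 5.164 − 0.1 = 5.064 mg/L as Cl₂.
Cl₂ equivalent: 5.064 mg/L × 2,030,000 L = 10,280 g.
Product at 10.2% available Cl: 10,280 / 0.102 = 100,800 g.
Volume: 100,800 g ÷ 1.12 g/mL = 89,990 mL.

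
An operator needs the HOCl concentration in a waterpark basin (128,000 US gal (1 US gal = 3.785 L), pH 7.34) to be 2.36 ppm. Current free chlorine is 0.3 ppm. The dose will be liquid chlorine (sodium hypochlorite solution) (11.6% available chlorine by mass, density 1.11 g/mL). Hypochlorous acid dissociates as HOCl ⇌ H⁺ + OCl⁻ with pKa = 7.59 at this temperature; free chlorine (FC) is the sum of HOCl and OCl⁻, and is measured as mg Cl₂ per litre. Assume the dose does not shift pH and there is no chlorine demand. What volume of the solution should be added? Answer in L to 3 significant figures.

12.7 L

Volume: 128,000 US gal × 3.785 L/gal = 484,480 L.
[OCl⁻]/[HOCl] = 10^(pH − pKa) = 10^(7.34 − 7.59) = 0.5623; fraction as HOCl = 1/(1 + 0.5623) = 0.6401.
Free chlorine required for 2.36 ppm HOCl: 2.36 / 0.6401 = 3.687 ppm.
FC to add: 3.687 − 0.3 = 3.387 mg/L as Cl₂.
Cl₂ equivalent: 3.387 mg/L × 484,480 L = 1641 g.
Product at 11.6% available Cl: 1641 / 0.116 = 14,150 g.
Volume: 14,150 g ÷ 1.11 g/mL = 12,740 mL.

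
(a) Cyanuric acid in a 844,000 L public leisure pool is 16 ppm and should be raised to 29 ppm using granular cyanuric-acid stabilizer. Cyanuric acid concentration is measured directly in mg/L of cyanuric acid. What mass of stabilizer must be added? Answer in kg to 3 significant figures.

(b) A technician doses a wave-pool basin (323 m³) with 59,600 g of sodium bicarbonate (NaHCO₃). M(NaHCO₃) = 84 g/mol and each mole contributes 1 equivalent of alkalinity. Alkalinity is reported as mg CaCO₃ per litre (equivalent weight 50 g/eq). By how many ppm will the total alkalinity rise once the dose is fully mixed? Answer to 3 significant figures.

(a) 11.0 kg; (b) 110 ppm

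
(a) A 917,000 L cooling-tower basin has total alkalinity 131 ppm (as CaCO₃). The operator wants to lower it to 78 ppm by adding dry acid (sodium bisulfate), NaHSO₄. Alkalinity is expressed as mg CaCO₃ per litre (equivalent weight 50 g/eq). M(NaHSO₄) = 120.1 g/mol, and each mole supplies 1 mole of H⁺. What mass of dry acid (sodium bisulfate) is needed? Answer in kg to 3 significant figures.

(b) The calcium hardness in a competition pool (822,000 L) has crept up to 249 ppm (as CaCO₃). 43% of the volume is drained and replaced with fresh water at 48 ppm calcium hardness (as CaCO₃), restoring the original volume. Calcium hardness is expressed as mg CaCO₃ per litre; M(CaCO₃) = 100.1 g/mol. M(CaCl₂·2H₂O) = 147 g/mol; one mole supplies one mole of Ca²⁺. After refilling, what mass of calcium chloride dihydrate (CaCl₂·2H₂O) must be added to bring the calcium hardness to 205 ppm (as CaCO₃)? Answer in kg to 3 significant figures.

(a) Alkalinity to neutralize: (131 − 78) = 53 mg/L as CaCO₃ × 917,000 L = 48,600 g as CaCO₃.
(a) Equivalents of H⁺ required: 48,600 ÷ 50 g/eq = 972 eq = 972 mol NaHSO₄.
(a) Mass of NaHSO₄: 972 × 120.1 = 116,700 g.

(b) After draining 43% and refilling: 249 × 0.57 + 48 × 0.43 = 162.57 ppm.
(b) Deficit to target: 205 − 162.57 = 42.43 mg/L.
(b) As CaCO₃: 42.43 mg/L × 822,000 L = 34,880 g; ÷ 100.1 = 348.4 mol Ca²⁺.
(b) Mass: 348.4 × 147 = 51,220 g.

(a) 117 kg; (b) 51.2 kg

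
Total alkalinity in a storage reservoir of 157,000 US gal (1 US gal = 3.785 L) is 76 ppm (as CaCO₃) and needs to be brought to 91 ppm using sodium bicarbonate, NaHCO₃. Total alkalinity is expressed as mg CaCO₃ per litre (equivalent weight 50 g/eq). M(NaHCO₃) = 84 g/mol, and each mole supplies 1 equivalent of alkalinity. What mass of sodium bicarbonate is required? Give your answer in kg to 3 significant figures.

Volume: 157,000 US gal × 3.785 L/gal = 594,245 L.
Alkalinity to add: (91 − 76) = 15 mg/L as CaCO₃ × 594,245 L = 8914 g as CaCO₃.
Equivalents: 8914 g ÷ 50 g/eq = 178.3 eq.
NaHCO₃ supplies 1 eq per mole → 178.3 mol.
Mass: 178.3 mol × 84 g/mol = 14,970 g.

15.0 kg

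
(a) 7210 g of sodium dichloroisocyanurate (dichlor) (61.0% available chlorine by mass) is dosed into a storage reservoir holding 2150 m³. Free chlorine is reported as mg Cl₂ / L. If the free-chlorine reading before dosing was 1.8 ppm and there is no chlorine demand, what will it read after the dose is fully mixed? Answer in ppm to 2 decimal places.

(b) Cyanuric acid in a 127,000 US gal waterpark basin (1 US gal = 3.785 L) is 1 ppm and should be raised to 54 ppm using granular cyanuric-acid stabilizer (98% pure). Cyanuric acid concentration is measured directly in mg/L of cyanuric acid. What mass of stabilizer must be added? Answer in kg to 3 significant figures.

(a) 3.85 ppm; (b) 26.0 kg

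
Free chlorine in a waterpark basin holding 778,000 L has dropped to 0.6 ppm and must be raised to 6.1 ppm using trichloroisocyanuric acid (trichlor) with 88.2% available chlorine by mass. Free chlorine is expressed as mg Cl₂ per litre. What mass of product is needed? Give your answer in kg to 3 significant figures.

Chlorine deficit: 6.1 − 0.6 = 5.5 ppm = 5.5 mg/L as Cl₂.
Cl₂ equivalent needed: 5.5 mg/L × 778,000 L = 4,279,000 mg = 4279 g.
Product at 88.2% available chlorine: 4279 / 0.882 = 4851 g.

4.85 kg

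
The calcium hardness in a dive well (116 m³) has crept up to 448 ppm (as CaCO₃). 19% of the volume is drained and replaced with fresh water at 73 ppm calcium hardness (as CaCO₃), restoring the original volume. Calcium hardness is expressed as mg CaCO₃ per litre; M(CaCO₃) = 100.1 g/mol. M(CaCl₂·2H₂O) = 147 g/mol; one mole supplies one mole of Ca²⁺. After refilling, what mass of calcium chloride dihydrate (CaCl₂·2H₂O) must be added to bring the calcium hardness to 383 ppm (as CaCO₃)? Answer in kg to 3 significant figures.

1.06 kg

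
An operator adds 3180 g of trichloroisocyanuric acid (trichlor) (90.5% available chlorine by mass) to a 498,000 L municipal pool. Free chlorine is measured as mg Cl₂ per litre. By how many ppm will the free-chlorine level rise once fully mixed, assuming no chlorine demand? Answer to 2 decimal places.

5.78 ppm

Available chlorine delivered: 3180 g × 0.905 = 2878 g as Cl₂.
Concentration rise: 2878 g / 498,000 L = 5.779 mg/L = 5.78 ppm.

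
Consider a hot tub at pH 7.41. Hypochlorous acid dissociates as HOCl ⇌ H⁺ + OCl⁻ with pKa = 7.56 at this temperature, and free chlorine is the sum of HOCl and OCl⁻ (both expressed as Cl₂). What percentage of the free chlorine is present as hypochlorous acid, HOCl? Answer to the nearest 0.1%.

58.5%

[OCl⁻]/[HOCl] = 10^(pH − pKa) = 10^(7.41 − 7.56) = 10^-0.15 = 0.7079.
Fraction as HOCl = 1 / (1 + 0.7079) = 0.5855.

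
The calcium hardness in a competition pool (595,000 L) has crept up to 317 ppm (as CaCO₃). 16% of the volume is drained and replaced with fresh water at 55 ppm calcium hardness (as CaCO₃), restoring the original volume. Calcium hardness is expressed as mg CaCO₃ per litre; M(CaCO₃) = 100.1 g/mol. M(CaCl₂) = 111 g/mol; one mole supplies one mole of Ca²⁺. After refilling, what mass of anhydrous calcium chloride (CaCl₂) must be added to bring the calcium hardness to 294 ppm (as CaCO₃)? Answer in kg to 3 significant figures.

After draining 16% and refilling: 317 × 0.84 + 55 × 0.16 = 275.08 ppm.
Deficit to target: 294 − 275.08 = 18.92 mg/L.
As CaCO₃: 18.92 mg/L × 595,000 L = 11,260 g; ÷ 100.1 = 112.5 mol Ca²⁺.
Mass: 112.5 × 111 = 12,480 g.

12.5 kg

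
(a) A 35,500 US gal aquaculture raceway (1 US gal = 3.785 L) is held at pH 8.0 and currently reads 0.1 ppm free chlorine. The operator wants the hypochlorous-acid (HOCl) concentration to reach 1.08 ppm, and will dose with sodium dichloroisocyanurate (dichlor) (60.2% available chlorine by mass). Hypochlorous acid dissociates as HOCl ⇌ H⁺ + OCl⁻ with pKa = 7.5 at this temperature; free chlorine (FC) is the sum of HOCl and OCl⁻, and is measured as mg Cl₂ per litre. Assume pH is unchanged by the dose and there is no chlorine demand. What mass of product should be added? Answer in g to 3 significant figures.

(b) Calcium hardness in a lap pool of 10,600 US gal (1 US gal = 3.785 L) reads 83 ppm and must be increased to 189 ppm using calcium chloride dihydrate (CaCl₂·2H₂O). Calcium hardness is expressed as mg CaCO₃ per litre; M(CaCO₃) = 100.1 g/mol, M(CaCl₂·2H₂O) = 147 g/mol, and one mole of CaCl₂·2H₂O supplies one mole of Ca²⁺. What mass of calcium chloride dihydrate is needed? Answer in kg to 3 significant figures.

(a) Volume: 35,500 US gal × 3.785 L/gal = 134,368 L.
(a) [OCl⁻]/[HOCl] = 10^(pH − pKa) = 10^(8.0 − 7.5) = 3.162; fraction as HOCl = 1/(1 + 3.162) = 0.2403.
(a) Free chlorine required for 1.08 ppm HOCl: 1.08 / 0.2403 = 4.495 ppm.
(a) FC to add: 4.495 − 0.1 = 4.395 mg/L as Cl₂.
(a) Cl₂ equivalent: 4.395 mg/L × 134,368 L = 590.6 g.
(a) Product at 60.2% available Cl: 590.6 / 0.602 = 981 g.

(b) Volume: 10,600 US gal × 3.785 L/gal = 40,121 L.
(b) Hardness to add: (189 − 83) = 106 mg/L as CaCO₃ × 40,121 L = 4253 g as CaCO₃.
(b) Moles of Ca²⁺ (1 mol Ca²⁺ ≡ 1 mol CaCO₃): 4253 / 100.1 g/mol = 42.49 mol.
(b) Mass of CaCl₂·2H₂O: 42.49 × 147 = 6245 g.

(a) 981 g; (b) 6.25 kg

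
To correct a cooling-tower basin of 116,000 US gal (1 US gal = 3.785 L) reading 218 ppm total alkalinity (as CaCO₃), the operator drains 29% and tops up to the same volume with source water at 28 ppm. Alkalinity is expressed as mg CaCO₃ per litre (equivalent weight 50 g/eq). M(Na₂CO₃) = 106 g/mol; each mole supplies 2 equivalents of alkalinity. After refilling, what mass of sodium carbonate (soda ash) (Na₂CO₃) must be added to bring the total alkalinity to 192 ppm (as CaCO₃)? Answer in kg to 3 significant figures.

Volume: 116,000 US gal × 3.785 L/gal = 439,060 L.
After draining 29% and refilling: 218 × 0.71 + 28 × 0.29 = 162.9 ppm.
Deficit to target: 192 − 162.9 = 29.1 mg/L.
As CaCO₃: 29.1 mg/L × 439,060 L = 12,780 g; ÷ 50 g/eq ÷ 2 = 127.8 mol Na₂CO₃.
Mass: 127.8 × 106 = 13,540 g.

13.5 kg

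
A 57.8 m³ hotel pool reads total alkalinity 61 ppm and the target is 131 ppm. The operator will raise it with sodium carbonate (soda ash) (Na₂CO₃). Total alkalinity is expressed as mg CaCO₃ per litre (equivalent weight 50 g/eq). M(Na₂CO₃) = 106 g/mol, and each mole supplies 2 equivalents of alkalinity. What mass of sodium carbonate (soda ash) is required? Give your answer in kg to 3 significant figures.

4.29 kg

Volume: 57.8 m³ = 57,800 L.
Alkalinity to add: (131 − 61) = 70 mg/L as CaCO₃ × 57,800 L = 4046 g as CaCO₃.
Equivalents: 4046 g ÷ 50 g/eq = 80.92 eq.
Each mole of Na₂CO₃ supplies 2 eq, so 80.92 / 2 = 40.46 mol.
Mass: 40.46 mol × 106 g/mol = 4289 g.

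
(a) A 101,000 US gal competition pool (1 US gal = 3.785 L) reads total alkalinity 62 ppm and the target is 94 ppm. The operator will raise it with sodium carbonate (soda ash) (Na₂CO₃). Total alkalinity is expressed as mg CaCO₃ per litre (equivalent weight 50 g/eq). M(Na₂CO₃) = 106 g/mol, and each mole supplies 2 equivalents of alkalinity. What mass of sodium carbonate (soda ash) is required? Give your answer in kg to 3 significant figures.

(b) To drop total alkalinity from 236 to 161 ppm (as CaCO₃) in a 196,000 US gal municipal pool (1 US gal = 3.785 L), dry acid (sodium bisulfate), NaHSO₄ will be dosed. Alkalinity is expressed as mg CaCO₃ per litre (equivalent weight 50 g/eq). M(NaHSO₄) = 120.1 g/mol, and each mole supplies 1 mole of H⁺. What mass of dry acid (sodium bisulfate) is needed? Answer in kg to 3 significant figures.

(a) Volume: 101,000 US gal × 3.785 L/gal = 382,285 L.
(a) Alkalinity to add: (94 − 62) = 32 mg/L as CaCO₃ × 382,285 L = 12,230 g as CaCO₃.
(a) Equivalents: 12,230 g ÷ 50 g/eq = 244.7 eq.
(a) Each mole of Na₂CO₃ supplies 2 eq, so 244.7 / 2 = 122.3 mol.
(a) Mass: 122.3 mol × 106 g/mol = 12,970 g.

(b) Volume: 196,000 US gal × 3.785 L/gal = 741,860 L.
(b) Alkalinity to neutralize: (236 − 161) = 75 mg/L as CaCO₃ × 741,860 L = 55,640 g as CaCO₃.
(b) Equivalents of H⁺ required: 55,640 ÷ 50 g/eq = 1113 eq = 1113 mol NaHSO₄.
(b) Mass of NaHSO₄: 1113 × 120.1 = 133,600 g.

(a) 13.0 kg; (b) 134 kg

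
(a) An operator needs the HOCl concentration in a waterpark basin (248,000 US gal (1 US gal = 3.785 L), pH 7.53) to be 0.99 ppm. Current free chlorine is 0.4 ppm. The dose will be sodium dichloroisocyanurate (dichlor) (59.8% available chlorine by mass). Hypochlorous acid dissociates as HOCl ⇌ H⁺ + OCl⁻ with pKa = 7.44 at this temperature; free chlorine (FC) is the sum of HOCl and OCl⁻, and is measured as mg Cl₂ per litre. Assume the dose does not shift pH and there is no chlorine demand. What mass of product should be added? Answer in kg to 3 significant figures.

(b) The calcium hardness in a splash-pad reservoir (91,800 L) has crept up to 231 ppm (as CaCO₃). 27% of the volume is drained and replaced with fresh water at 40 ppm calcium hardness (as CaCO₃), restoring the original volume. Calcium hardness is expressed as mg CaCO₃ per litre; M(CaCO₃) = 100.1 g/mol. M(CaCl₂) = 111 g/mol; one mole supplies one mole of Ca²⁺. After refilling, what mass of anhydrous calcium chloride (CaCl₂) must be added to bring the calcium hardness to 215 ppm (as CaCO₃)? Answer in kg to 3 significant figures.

(a) 2.84 kg; (b) 3.62 kg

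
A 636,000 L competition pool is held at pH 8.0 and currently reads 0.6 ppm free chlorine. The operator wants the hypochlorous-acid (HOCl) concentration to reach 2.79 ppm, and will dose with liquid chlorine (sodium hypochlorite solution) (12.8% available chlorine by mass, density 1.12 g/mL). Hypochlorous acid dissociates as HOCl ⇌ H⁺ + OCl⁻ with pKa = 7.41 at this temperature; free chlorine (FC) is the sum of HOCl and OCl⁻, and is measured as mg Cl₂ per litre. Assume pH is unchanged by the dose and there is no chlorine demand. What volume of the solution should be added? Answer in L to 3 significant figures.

[OCl⁻]/[HOCl] = 10^(pH − pKa) = 10^(8.0 − 7.41) = 3.89; fraction as HOCl = 1/(1 + 3.89) = 0.2045.
Free chlorine required for 2.79 ppm HOCl: 2.79 / 0.2045 = 13.64 ppm.
FC to add: 13.64 − 0.6 = 13.04 mg/L as Cl₂.
Cl₂ equivalent: 13.04 mg/L × 636,000 L = 8296 g.
Product at 12.8% available Cl: 8296 / 0.128 = 64,810 g.
Volume: 64,810 g ÷ 1.12 g/mL = 57,870 mL.

57.9 L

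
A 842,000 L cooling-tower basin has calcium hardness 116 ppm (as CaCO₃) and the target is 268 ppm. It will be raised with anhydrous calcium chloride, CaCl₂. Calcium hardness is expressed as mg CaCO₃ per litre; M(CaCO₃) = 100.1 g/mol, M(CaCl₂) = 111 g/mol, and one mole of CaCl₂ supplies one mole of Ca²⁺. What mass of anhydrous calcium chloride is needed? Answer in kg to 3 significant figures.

Hardness to add: (268 − 116) = 152 mg/L as CaCO₃ × 842,000 L = 128,000 g as CaCO₃.
Moles of Ca²⁺ (1 mol Ca²⁺ ≡ 1 mol CaCO₃): 128,000 / 100.1 g/mol = 1279 mol.
Mass of CaCl₂: 1279 × 111 = 141,900 g.

142 kg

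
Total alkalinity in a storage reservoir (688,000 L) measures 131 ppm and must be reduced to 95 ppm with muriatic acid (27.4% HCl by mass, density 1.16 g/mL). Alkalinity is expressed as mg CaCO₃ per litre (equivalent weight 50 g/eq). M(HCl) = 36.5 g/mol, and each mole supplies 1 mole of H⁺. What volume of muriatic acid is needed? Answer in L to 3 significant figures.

Alkalinity to neutralize: (131 − 95) = 36 mg/L as CaCO₃ × 688,000 L = 24,770 g as CaCO₃.
Equivalents of H⁺ required: 24,770 ÷ 50 g/eq = 495.4 eq = 495.4 mol HCl.
Mass of HCl: 495.4 × 36.5 = 18,080 g.
Mass of 27.4% solution: 18,080 / 0.274 = 65,990 g.
Volume: 65,990 g ÷ 1.16 g/mL = 56,890 mL.

56.9 L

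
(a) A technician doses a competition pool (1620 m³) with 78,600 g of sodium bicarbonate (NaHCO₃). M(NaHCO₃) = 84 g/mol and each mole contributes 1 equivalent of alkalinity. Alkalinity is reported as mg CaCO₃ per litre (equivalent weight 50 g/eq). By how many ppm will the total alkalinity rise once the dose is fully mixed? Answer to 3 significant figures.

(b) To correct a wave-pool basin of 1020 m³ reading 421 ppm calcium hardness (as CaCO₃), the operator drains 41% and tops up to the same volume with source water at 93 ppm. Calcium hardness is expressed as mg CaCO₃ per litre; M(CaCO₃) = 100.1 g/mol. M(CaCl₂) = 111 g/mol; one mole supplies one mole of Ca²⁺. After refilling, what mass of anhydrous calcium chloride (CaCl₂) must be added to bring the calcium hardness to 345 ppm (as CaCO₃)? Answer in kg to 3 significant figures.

(a) Volume: 1620 m³ = 1,620,000 L.
(a) Moles of NaHCO₃: 78,600 g ÷ 84 g/mol = 935.7 mol → 935.7 eq of alkalinity.
(a) As CaCO₃: 935.7 eq × 50 g/eq = 46,790 g.
(a) Rise: 46,790 g / 1,620,000 L × 1000 = 28.88 mg/L.

(b) Volume: 1020 m³ = 1,020,000 L.
(b) After draining 41% and refilling: 421 × 0.59 + 93 × 0.41 = 286.52 ppm.
(b) Deficit to target: 345 − 286.52 = 58.48 mg/L.
(b) As CaCO₃: 58.48 mg/L × 1,020,000 L = 59,650 g; ÷ 100.1 = 595.9 mol Ca²⁺.
(b) Mass: 595.9 × 111 = 66,140 g.

(a) 28.9 ppm; (b) 66.1 kg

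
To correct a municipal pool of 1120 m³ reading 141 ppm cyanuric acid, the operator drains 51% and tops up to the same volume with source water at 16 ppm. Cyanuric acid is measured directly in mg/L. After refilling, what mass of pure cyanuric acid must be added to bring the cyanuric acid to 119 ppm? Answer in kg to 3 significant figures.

Volume: 1120 m³ = 1,120,000 L.
After draining 51% and refilling: 141 × 0.49 + 16 × 0.51 = 77.25 ppm.
Deficit to target: 119 − 77.25 = 41.75 mg/L.
Mass: 41.75 mg/L × 1,120,000 L = 46,760 g cyanuric acid.

46.8 kg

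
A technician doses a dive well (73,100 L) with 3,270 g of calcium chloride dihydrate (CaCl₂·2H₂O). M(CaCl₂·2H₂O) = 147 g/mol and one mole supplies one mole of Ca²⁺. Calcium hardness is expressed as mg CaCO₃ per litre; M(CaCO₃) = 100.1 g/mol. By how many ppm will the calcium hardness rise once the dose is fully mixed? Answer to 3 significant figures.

30.5 ppm

Moles of Ca²⁺: 3,270 g ÷ 147 g/mol = 22.24 mol.
As CaCO₃: 22.24 mol × 100.1 g/mol = 2227 g.
Rise: 2227 g / 73,100 L × 1000 = 30.46 mg/L.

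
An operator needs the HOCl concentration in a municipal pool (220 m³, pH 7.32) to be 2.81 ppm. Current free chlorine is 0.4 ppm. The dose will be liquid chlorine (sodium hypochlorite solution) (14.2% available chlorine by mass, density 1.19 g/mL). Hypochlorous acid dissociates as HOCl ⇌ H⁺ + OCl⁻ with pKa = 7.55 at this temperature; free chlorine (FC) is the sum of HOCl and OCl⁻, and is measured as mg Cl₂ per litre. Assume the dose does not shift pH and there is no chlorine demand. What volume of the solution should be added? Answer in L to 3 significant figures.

5.29 L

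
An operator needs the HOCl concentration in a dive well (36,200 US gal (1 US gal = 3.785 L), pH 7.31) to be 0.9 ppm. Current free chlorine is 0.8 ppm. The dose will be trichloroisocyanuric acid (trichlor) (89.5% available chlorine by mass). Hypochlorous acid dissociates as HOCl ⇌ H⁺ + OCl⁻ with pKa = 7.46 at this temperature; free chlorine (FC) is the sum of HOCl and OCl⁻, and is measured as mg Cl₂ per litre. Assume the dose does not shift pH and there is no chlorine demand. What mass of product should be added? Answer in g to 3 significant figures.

Volume: 36,200 US gal × 3.785 L/gal = 137,017 L.
[OCl⁻]/[HOCl] = 10^(pH − pKa) = 10^(7.31 − 7.46) = 0.7079; fraction as HOCl = 1/(1 + 0.7079) = 0.5855.
Free chlorine required for 0.9 ppm HOCl: 0.9 / 0.5855 = 1.537 ppm.
FC to add: 1.537 − 0.8 = 0.7372 mg/L as Cl₂.
Cl₂ equivalent: 0.7372 mg/L × 137,017 L = 101 g.
Product at 89.5% available Cl: 101 / 0.895 = 112.9 g.

113 g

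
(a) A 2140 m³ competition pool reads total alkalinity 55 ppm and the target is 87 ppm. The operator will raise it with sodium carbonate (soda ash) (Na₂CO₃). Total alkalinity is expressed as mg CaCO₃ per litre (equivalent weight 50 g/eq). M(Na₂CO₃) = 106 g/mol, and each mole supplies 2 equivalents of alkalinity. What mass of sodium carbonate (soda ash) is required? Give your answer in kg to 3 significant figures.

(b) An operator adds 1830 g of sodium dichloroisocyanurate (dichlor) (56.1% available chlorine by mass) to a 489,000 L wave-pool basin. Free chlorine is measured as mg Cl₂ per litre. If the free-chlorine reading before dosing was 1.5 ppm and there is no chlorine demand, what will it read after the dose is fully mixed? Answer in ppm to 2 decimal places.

(a) Volume: 2140 m³ = 2,140,000 L.
(a) Alkalinity to add: (87 − 55) = 32 mg/L as CaCO₃ × 2,140,000 L = 68,480 g as CaCO₃.
(a) Equivalents: 68,480 g ÷ 50 g/eq = 1370 eq.
(a) Each mole of Na₂CO₃ supplies 2 eq, so 1370 / 2 = 684.8 mol.
(a) Mass: 684.8 mol × 106 g/mol = 72,590 g.

(b) Available chlorine delivered: 1830 g × 0.561 = 1027 g as Cl₂.
(b) Concentration rise: 1027 g / 489,000 L = 2.099 mg/L = 2.10 ppm.
(b) Final FC: 1.5 + 2.10 = 3.60 ppm.

(a) 72.6 kg; (b) 3.60 ppm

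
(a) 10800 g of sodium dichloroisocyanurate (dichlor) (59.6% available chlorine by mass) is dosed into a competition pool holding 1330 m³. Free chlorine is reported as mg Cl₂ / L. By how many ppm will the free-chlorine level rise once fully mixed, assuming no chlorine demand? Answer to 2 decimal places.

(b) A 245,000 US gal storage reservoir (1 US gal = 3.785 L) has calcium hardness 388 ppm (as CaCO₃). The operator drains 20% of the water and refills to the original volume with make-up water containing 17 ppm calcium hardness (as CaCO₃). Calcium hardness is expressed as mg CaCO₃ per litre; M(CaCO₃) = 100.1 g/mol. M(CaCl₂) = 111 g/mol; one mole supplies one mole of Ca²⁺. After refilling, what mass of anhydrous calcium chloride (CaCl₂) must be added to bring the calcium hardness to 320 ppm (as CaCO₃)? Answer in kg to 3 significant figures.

(a) Volume: 1330 m³ = 1,330,000 L.
(a) Available chlorine delivered: 10,800 g × 0.596 = 6437 g as Cl₂.
(a) Concentration rise: 6437 g / 1,330,000 L = 4.84 mg/L = 4.84 ppm.

(b) Volume: 245,000 US gal × 3.785 L/gal = 927,325 L.
(b) After draining 20% and refilling: 388 × 0.80 + 17 × 0.20 = 313.8 ppm.
(b) Deficit to target: 320 − 313.8 = 6.2 mg/L.
(b) As CaCO₃: 6.2 mg/L × 927,325 L = 5749 g; ÷ 100.1 = 57.44 mol Ca²⁺.
(b) Mass: 57.44 × 111 = 6375 g.

(a) 4.84 ppm; (b) 6.38 kg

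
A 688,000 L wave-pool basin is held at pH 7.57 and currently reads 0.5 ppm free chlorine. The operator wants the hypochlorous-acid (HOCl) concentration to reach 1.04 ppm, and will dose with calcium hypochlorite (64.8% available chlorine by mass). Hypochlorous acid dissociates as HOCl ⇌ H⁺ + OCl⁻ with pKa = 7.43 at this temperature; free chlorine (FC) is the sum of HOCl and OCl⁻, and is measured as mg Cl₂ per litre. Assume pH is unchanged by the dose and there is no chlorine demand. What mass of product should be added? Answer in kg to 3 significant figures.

2.10 kg

[OCl⁻]/[HOCl] = 10^(pH − pKa) = 10^(7.57 − 7.43) = 1.38; fraction as HOCl = 1/(1 + 1.38) = 0.4201.
Free chlorine required for 1.04 ppm HOCl: 1.04 / 0.4201 = 2.476 ppm.
FC to add: 2.476 − 0.5 = 1.976 mg/L as Cl₂.
Cl₂ equivalent: 1.976 mg/L × 688,000 L = 1359 g.
Product at 64.8% available Cl: 1359 / 0.648 = 2098 g.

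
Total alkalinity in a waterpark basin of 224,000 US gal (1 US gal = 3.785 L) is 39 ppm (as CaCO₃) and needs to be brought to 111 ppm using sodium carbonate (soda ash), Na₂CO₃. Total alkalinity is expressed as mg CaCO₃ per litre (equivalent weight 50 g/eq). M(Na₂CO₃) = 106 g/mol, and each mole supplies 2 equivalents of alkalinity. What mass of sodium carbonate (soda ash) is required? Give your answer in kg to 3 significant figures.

64.7 kg

Volume: 224,000 US gal × 3.785 L/gal = 847,840 L.
Alkalinity to add: (111 − 39) = 72 mg/L as CaCO₃ × 847,840 L = 61,040 g as CaCO₃.
Equivalents: 61,040 g ÷ 50 g/eq = 1221 eq.
Each mole of Na₂CO₃ supplies 2 eq, so 1221 / 2 = 610.4 mol.
Mass: 610.4 mol × 106 g/mol = 64,710 g.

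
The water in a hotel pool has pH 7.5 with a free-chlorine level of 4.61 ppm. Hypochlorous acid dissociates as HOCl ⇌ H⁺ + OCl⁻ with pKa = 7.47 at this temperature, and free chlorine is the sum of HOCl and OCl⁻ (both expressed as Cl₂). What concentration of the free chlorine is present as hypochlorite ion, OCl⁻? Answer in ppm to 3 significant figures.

2.38 ppm

[OCl⁻]/[HOCl] = 10^(pH − pKa) = 10^(7.5 − 7.47) = 10^0.03 = 1.072.
Fraction as HOCl = 1 / (1 + 1.072) = 0.4827.
OCl⁻ = (1 − 0.4827) × 4.61 ppm = 2.385 ppm.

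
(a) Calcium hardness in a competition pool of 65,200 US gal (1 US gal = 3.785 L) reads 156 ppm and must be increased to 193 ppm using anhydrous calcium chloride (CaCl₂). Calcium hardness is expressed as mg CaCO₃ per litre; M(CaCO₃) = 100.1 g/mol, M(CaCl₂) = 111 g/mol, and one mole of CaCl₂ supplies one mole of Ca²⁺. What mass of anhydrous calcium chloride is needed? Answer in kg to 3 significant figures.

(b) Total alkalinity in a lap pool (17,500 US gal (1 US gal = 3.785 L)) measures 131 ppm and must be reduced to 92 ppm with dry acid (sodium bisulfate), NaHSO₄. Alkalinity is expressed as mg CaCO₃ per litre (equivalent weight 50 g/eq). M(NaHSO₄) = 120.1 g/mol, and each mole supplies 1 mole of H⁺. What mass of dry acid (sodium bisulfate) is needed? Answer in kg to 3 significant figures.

(a) 10.1 kg; (b) 6.20 kg

(a) Volume: 65,200 US gal × 3.785 L/gal = 246,782 L.
(a) Hardness to add: (193 − 156) = 37 mg/L as CaCO₃ × 246,782 L = 9131 g as CaCO₃.
(a) Moles of Ca²⁺ (1 mol Ca²⁺ ≡ 1 mol CaCO₃): 9131 / 100.1 g/mol = 91.22 mol.
(a) Mass of CaCl₂: 91.22 × 111 = 10,130 g.

(b) Volume: 17,500 US gal × 3.785 L/gal = 66,238 L.
(b) Alkalinity to neutralize: (131 − 92) = 39 mg/L as CaCO₃ × 66,238 L = 2583 g as CaCO₃.
(b) Equivalents of H⁺ required: 2583 ÷ 50 g/eq = 51.67 eq = 51.67 mol NaHSO₄.
(b) Mass of NaHSO₄: 51.67 × 120.1 = 6205 g.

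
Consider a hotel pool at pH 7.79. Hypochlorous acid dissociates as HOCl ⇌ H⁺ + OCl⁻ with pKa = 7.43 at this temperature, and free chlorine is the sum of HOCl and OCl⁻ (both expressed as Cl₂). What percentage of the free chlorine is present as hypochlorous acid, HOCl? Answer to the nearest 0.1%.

30.4%

[OCl⁻]/[HOCl] = 10^(pH − pKa) = 10^(7.79 − 7.43) = 10^0.36 = 2.291.
Fraction as HOCl = 1 / (1 + 2.291) = 0.3039.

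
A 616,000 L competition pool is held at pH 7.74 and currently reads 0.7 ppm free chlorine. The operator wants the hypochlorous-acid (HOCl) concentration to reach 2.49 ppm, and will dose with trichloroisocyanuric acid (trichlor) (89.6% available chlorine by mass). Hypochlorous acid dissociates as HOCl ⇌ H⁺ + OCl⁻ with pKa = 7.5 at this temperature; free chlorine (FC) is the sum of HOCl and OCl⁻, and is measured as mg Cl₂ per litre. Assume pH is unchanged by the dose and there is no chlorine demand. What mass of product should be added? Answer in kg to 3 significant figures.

[OCl⁻]/[HOCl] = 10^(pH − pKa) = 10^(7.74 − 7.5) = 1.738; fraction as HOCl = 1/(1 + 1.738) = 0.3653.
Free chlorine required for 2.49 ppm HOCl: 2.49 / 0.3653 = 6.817 ppm.
FC to add: 6.817 − 0.7 = 6.117 mg/L as Cl₂.
Cl₂ equivalent: 6.117 mg/L × 616,000 L = 3768 g.
Product at 89.6% available Cl: 3768 / 0.896 = 4206 g.

4.21 kg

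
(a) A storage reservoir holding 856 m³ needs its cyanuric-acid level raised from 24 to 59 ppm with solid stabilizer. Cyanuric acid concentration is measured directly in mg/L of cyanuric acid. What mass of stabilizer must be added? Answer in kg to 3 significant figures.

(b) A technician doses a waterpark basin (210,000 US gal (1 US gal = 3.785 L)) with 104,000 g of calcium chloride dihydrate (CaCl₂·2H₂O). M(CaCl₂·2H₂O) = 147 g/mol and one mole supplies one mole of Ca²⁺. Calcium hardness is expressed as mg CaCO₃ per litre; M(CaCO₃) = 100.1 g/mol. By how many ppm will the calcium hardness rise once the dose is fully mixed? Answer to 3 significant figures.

(a) Volume: 856 m³ = 856,000 L.
(a) CYA to add: (59 − 24) = 35 mg/L × 856,000 L = 29,960 g cyanuric acid.

(b) Volume: 210,000 US gal × 3.785 L/gal = 794,850 L.
(b) Moles of Ca²⁺: 104,000 g ÷ 147 g/mol = 707.5 mol.
(b) As CaCO₃: 707.5 mol × 100.1 g/mol = 70,820 g.
(b) Rise: 70,820 g / 794,850 L × 1000 = 89.1 mg/L.

(a) 30.0 kg; (b) 89.1 ppm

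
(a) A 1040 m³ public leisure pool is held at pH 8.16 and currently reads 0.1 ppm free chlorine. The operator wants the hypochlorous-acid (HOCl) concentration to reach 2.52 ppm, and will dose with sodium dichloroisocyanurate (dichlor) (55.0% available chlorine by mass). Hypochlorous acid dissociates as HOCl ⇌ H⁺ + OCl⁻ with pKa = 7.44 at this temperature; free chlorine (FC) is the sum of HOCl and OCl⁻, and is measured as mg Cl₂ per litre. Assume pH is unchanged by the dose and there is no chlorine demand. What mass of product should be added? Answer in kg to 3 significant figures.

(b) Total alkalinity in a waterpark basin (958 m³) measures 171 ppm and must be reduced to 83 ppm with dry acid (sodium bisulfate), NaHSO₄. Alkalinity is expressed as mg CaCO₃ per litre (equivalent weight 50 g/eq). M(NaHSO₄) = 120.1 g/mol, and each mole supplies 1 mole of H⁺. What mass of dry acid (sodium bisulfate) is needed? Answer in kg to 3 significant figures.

(a) Volume: 1040 m³ = 1,040,000 L.
(a) [OCl⁻]/[HOCl] = 10^(pH − pKa) = 10^(8.16 − 7.44) = 5.248; fraction as HOCl = 1/(1 + 5.248) = 0.16.
(a) Free chlorine required for 2.52 ppm HOCl: 2.52 / 0.16 = 15.75 ppm.
(a) FC to add: 15.75 − 0.1 = 15.65 mg/L as Cl₂.
(a) Cl₂ equivalent: 15.65 mg/L × 1,040,000 L = 16,270 g.
(a) Product at 55.0% available Cl: 16,270 / 0.55 = 29,580 g.

(b) Volume: 958 m³ = 958,000 L.
(b) Alkalinity to neutralize: (171 − 83) = 88 mg/L as CaCO₃ × 958,000 L = 84,300 g as CaCO₃.
(b) Equivalents of H⁺ required: 84,300 ÷ 50 g/eq = 1686 eq = 1686 mol NaHSO₄.
(b) Mass of NaHSO₄: 1686 × 120.1 = 202,500 g.

(a) 29.6 kg; (b) 202 kg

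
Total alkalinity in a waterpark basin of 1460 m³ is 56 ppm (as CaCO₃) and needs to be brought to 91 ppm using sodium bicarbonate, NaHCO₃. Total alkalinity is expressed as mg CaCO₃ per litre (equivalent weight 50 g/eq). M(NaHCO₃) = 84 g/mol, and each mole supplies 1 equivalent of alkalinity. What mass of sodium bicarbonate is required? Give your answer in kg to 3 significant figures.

85.8 kg

Volume: 1460 m³ = 1,460,000 L.
Alkalinity to add: (91 − 56) = 35 mg/L as CaCO₃ × 1,460,000 L = 51,100 g as CaCO₃.
Equivalents: 51,100 g ÷ 50 g/eq = 1022 eq.
NaHCO₃ supplies 1 eq per mole → 1022 mol.
Mass: 1022 mol × 84 g/mol = 85,850 g.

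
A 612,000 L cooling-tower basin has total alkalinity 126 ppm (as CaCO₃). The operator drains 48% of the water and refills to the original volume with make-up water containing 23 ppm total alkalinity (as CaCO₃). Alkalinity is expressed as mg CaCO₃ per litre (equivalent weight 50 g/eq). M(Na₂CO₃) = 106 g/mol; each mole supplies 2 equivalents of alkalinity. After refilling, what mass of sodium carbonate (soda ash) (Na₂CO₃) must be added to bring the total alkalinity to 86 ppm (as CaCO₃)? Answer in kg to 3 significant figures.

6.12 kg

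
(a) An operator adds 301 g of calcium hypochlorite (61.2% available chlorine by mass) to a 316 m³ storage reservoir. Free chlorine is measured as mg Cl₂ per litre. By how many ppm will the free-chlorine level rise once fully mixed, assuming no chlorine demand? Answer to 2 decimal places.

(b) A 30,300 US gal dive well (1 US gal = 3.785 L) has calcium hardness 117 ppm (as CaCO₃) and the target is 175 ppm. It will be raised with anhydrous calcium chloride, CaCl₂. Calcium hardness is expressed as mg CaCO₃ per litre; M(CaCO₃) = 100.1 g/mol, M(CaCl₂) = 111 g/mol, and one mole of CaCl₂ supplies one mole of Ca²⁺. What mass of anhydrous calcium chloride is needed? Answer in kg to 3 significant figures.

(a) 0.58 ppm; (b) 7.38 kg

(a) Volume: 316 m³ = 316,000 L.
(a) Available chlorine delivered: 301 g × 0.612 = 184.2 g as Cl₂.
(a) Concentration rise: 184.2 g / 316,000 L = 0.5829 mg/L = 0.58 ppm.

(b) Volume: 30,300 US gal × 3.785 L/gal = 114,686 L.
(b) Hardness to add: (175 − 117) = 58 mg/L as CaCO₃ × 114,686 L = 6652 g as CaCO₃.
(b) Moles of Ca²⁺ (1 mol Ca²⁺ ≡ 1 mol CaCO₃): 6652 / 100.1 g/mol = 66.45 mol.
(b) Mass of CaCl₂: 66.45 × 111 = 7376 g.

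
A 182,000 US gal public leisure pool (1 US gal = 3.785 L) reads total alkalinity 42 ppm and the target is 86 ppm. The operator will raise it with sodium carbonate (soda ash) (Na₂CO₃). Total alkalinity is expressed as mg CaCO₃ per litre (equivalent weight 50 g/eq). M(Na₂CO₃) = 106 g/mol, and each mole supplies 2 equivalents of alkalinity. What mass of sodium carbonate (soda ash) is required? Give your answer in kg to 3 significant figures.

32.1 kg

Volume: 182,000 US gal × 3.785 L/gal = 688,870 L.
Alkalinity to add: (86 − 42) = 44 mg/L as CaCO₃ × 688,870 L = 30,310 g as CaCO₃.
Equivalents: 30,310 g ÷ 50 g/eq = 606.2 eq.
Each mole of Na₂CO₃ supplies 2 eq, so 606.2 / 2 = 303.1 mol.
Mass: 303.1 mol × 106 g/mol = 32,130 g.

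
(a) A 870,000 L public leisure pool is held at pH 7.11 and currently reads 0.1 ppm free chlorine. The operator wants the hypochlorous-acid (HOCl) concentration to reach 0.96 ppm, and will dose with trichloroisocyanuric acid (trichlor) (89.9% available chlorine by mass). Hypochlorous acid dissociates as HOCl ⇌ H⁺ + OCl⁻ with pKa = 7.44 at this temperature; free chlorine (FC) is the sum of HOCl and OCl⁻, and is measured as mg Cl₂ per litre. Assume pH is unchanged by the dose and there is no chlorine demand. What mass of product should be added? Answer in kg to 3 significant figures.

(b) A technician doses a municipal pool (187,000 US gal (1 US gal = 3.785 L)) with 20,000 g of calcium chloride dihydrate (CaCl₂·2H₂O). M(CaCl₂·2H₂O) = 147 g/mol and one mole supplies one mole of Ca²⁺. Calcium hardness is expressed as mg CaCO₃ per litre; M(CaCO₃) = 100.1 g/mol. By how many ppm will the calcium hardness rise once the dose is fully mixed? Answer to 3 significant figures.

(a) [OCl⁻]/[HOCl] = 10^(pH − pKa) = 10^(7.11 − 7.44) = 0.4677; fraction as HOCl = 1/(1 + 0.4677) = 0.6813.
(a) Free chlorine required for 0.96 ppm HOCl: 0.96 / 0.6813 = 1.409 ppm.
(a) FC to add: 1.409 − 0.1 = 1.309 mg/L as Cl₂.
(a) Cl₂ equivalent: 1.309 mg/L × 870,000 L = 1139 g.
(a) Product at 89.9% available Cl: 1139 / 0.899 = 1267 g.

(b) Volume: 187,000 US gal × 3.785 L/gal = 707,795 L.
(b) Moles of Ca²⁺: 20,000 g ÷ 147 g/mol = 136.1 mol.
(b) As CaCO₃: 136.1 mol × 100.1 g/mol = 13,620 g.
(b) Rise: 13,620 g / 707,795 L × 1000 = 19.24 mg/L.

(a) 1.27 kg; (b) 19.2 ppm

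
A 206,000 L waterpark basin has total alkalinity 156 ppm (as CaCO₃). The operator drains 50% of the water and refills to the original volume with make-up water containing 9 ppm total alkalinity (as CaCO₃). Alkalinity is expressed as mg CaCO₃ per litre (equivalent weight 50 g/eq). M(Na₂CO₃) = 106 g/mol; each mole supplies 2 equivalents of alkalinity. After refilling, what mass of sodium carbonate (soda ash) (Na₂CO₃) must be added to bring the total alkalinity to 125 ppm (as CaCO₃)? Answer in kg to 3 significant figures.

After draining 50% and refilling: 156 × 0.50 + 9 × 0.50 = 82.5 ppm.
Deficit to target: 125 − 82.5 = 42.5 mg/L.
As CaCO₃: 42.5 mg/L × 206,000 L = 8755 g; ÷ 50 g/eq ÷ 2 = 87.55 mol Na₂CO₃.
Mass: 87.55 × 106 = 9280 g.

9.28 kg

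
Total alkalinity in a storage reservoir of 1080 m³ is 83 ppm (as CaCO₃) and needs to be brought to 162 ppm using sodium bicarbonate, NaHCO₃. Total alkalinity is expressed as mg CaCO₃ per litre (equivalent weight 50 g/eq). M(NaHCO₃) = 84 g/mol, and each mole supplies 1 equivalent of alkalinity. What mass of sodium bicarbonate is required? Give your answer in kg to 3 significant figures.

Volume: 1080 m³ = 1,080,000 L.
Alkalinity to add: (162 − 83) = 79 mg/L as CaCO₃ × 1,080,000 L = 85,320 g as CaCO₃.
Equivalents: 85,320 g ÷ 50 g/eq = 1706 eq.
NaHCO₃ supplies 1 eq per mole → 1706 mol.
Mass: 1706 mol × 84 g/mol = 143,300 g.

143 kg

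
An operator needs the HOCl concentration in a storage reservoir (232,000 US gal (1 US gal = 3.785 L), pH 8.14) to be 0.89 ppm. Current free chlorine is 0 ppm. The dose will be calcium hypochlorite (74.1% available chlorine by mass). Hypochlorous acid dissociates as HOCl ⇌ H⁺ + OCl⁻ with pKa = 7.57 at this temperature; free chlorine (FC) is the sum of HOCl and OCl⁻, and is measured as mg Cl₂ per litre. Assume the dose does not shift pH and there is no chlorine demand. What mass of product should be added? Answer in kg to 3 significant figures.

4.97 kg

Volume: 232,000 US gal × 3.785 L/gal = 878,120 L.
[OCl⁻]/[HOCl] = 10^(pH − pKa) = 10^(8.14 − 7.57) = 3.715; fraction as HOCl = 1/(1 + 3.715) = 0.2121.
Free chlorine required for 0.89 ppm HOCl: 0.89 / 0.2121 = 4.197 ppm.
FC to add: 4.197 − 0 = 4.197 mg/L as Cl₂.
Cl₂ equivalent: 4.197 mg/L × 878,120 L = 3685 g.
Product at 74.1% available Cl: 3685 / 0.741 = 4973 g.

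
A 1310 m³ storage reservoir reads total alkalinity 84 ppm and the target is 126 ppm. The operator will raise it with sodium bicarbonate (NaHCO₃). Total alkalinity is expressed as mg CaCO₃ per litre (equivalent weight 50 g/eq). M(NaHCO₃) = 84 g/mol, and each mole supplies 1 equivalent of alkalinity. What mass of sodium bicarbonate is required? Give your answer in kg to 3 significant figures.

92.4 kg

Volume: 1310 m³ = 1,310,000 L.
Alkalinity to add: (126 − 84) = 42 mg/L as CaCO₃ × 1,310,000 L = 55,020 g as CaCO₃.
Equivalents: 55,020 g ÷ 50 g/eq = 1100 eq.
NaHCO₃ supplies 1 eq per mole → 1100 mol.
Mass: 1100 mol × 84 g/mol = 92,430 g.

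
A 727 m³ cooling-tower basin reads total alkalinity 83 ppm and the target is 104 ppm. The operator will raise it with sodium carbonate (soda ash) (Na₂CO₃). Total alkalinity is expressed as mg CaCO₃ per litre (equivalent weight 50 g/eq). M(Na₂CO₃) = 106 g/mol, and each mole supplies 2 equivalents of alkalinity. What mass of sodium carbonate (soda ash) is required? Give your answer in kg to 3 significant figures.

Volume: 727 m³ = 727,000 L.
Alkalinity to add: (104 − 83) = 21 mg/L as CaCO₃ × 727,000 L = 15,270 g as CaCO₃.
Equivalents: 15,270 g ÷ 50 g/eq = 305.3 eq.
Each mole of Na₂CO₃ supplies 2 eq, so 305.3 / 2 = 152.7 mol.
Mass: 152.7 mol × 106 g/mol = 16,180 g.

16.2 kg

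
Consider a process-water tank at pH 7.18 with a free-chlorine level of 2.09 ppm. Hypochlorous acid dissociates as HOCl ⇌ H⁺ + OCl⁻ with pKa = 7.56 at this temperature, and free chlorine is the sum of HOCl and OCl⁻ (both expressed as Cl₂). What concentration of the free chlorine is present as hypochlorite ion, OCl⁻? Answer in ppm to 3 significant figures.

[OCl⁻]/[HOCl] = 10^(pH − pKa) = 10^(7.18 − 7.56) = 10^-0.38 = 0.4169.
Fraction as HOCl = 1 / (1 + 0.4169) = 0.7058.
OCl⁻ = (1 − 0.7058) × 2.09 ppm = 0.6149 ppm.

0.615 ppm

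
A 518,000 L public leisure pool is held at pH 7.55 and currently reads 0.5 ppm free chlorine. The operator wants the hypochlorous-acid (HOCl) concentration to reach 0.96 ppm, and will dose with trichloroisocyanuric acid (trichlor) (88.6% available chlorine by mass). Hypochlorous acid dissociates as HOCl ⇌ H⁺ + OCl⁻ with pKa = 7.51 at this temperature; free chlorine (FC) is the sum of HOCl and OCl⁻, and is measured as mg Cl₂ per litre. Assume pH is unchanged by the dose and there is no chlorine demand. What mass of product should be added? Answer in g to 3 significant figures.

884 g

[OCl⁻]/[HOCl] = 10^(pH − pKa) = 10^(7.55 − 7.51) = 1.096; fraction as HOCl = 1/(1 + 1.096) = 0.477.
Free chlorine required for 0.96 ppm HOCl: 0.96 / 0.477 = 2.013 ppm.
FC to add: 2.013 − 0.5 = 1.513 mg/L as Cl₂.
Cl₂ equivalent: 1.513 mg/L × 518,000 L = 783.5 g.
Product at 88.6% available Cl: 783.5 / 0.886 = 884.4 g.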